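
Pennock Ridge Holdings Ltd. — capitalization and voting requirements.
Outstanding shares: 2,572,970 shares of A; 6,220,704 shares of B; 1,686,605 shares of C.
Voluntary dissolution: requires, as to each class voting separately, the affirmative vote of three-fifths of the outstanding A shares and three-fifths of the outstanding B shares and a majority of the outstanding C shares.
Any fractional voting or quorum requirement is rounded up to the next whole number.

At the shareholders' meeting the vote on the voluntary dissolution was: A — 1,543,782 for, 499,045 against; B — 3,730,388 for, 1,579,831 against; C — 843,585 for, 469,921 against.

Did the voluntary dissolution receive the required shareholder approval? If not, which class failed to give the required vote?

Not approved — the B shares did not give the required vote.

A: 3/5 of 2572970 = 1543782; 1,543,782 required, 1,543,782 in favor — approved.
B: 3/5 of 6220704 = 3732422.40, rounded up to 3732423; 3,732,423 required, 3,730,388 in favor — not approved.
C: a majority of 1686605 is 843303; 843,303 required, 843,585 in favor — approved.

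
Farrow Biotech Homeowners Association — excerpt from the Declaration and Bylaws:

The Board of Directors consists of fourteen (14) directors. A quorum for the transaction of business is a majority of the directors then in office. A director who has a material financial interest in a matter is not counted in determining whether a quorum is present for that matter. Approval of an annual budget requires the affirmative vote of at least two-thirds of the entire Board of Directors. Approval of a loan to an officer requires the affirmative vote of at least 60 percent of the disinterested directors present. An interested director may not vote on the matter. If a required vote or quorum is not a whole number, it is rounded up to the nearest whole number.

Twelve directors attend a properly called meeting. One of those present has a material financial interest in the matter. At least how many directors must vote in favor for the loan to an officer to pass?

7

The loan to an officer requires three-fifths of the disinterested directors present (12 − 1 = 11).
3/5 of 11 = 6.60, rounded up to 7.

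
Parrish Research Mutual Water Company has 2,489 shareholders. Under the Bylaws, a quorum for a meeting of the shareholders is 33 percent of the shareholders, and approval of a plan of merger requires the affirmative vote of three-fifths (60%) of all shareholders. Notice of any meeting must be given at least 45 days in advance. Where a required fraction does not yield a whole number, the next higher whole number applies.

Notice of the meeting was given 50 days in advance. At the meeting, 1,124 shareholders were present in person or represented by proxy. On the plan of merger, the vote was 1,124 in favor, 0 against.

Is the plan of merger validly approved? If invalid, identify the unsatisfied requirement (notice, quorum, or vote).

Notice: 50 days given; 45 required. Satisfied.
Quorum: 33% of 2,489 = 821.37, rounded up to 822; 1,124 present. Satisfied.
Vote: requires three-fifths of all shareholders (2,489); 3/5 of 2489 = 1493.40, rounded up to 1494, so 1,494 needed; 1,124 in favor. Not satisfied.

Invalid — vote requirement not satisfied.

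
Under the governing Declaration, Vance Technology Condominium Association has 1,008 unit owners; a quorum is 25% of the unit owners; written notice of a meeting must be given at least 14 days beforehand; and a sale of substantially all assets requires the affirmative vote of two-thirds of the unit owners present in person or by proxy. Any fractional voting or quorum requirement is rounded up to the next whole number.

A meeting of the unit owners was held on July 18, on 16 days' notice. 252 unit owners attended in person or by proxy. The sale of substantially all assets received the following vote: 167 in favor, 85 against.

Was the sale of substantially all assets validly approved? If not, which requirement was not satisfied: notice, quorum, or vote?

Notice: 16 days given; 14 required. Satisfied.
Quorum: 25% of 1,008 = 252; 252 present. Satisfied.
Vote: requires two-thirds of those present (252); 2/3 of 252 = 168, so 168 needed; 167 in favor. Not satisfied.

Invalid — vote requirement not satisfied.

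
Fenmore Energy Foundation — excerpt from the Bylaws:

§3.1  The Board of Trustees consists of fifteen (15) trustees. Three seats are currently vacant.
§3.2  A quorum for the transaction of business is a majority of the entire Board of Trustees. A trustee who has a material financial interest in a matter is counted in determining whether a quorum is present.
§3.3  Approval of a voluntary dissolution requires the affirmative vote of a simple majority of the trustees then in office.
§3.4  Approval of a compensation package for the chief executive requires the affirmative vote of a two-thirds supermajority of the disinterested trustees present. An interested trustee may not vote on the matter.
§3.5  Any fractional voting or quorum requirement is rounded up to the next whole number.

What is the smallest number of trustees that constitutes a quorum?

A majority of 15 is 8.

8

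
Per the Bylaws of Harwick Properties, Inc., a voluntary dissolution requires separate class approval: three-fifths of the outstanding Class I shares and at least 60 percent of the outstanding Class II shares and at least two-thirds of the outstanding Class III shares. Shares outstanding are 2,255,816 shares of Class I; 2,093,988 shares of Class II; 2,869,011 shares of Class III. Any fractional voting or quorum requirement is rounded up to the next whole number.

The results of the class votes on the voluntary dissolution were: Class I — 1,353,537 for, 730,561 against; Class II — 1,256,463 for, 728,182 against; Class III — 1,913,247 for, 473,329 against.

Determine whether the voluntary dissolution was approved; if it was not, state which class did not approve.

Approved — every class gave the required vote.

Class I: 3/5 of 2255816 = 1353489.60, rounded up to 1353490; 1,353,490 required, 1,353,537 in favor — approved.
Class II: 3/5 of 2093988 = 1256392.80, rounded up to 1256393; 1,256,393 required, 1,256,463 in favor — approved.
Class III: 2/3 of 2869011 = 1912674; 1,912,674 required, 1,913,247 in favor — approved.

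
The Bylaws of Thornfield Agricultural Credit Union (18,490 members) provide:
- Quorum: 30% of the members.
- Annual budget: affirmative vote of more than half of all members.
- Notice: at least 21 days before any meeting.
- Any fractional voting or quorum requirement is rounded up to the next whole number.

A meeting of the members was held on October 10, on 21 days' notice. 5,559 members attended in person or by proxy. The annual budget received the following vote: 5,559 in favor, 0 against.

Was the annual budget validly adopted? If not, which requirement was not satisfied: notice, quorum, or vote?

Invalid — vote requirement not satisfied.

Notice: 21 days given; 21 required. Satisfied.
Quorum: 30% of 18,490 = 5,547; 5,559 present. Satisfied.
Vote: requires a majority of all members (18,490); a majority of 18490 is 9246, so 9,246 needed; 5,559 in favor. Not satisfied.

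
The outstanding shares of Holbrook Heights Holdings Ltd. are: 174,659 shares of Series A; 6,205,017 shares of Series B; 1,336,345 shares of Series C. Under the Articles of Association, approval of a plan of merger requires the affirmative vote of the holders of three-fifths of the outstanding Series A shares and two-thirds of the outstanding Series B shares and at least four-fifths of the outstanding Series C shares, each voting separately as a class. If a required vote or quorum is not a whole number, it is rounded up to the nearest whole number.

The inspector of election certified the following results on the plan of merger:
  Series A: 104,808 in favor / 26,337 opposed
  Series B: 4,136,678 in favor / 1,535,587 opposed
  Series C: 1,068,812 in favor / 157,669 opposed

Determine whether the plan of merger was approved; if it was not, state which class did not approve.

Not approved — the Series C shares did not give the required vote.

Series A: 3/5 of 174659 = 104795.40, rounded up to 104796; 104,796 required, 104,808 in favor — approved.
Series B: 2/3 of 6205017 = 4136678; 4,136,678 required, 4,136,678 in favor — approved.
Series C: 4/5 of 1336345 = 1069076; 1,069,076 required, 1,068,812 in favor — not approved.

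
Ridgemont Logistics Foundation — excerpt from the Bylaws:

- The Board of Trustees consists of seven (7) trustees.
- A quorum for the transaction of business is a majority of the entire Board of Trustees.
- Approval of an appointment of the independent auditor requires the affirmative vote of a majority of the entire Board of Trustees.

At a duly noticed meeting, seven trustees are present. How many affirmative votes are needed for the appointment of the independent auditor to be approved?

The appointment of the independent auditor requires a majority of the entire Board of Trustees (7).
A majority of 7 is 4.

4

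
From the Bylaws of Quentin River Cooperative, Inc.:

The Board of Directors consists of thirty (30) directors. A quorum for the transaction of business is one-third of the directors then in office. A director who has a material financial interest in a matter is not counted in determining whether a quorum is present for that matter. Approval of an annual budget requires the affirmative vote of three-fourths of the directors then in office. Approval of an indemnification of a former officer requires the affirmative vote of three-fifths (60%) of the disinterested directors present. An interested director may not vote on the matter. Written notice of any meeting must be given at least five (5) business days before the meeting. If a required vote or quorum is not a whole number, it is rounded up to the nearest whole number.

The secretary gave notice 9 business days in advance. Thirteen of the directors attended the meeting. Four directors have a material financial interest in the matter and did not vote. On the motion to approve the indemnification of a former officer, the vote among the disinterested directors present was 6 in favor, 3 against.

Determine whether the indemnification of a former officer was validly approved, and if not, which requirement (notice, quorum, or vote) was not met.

Invalid — quorum requirement not satisfied.

Notice: 9 business days given; 5 required (9 ≥ 5). Satisfied.
Quorum: 13 present, but the 4 interested directors do not count, leaving 9. Quorum is 10. Not satisfied.
Vote: the indemnification of a former officer requires three-fifths of the disinterested directors present (13 − 4 = 9). 3/5 of 9 = 5.40, rounded up to 6, so 6 affirmative votes are needed; 6 voted in favor. Satisfied. (Moot — without a quorum no business can be validly transacted.)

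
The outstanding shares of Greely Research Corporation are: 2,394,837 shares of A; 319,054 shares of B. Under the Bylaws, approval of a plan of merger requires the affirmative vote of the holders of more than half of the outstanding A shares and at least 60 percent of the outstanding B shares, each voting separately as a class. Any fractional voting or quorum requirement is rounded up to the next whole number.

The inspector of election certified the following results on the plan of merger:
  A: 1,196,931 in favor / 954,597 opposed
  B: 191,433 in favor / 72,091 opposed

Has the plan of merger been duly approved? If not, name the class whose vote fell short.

Not approved — the A shares did not give the required vote.

A: a majority of 2394837 is 1197419; 1,197,419 required, 1,196,931 in favor — not approved.
B: 3/5 of 319054 = 191432.40, rounded up to 191433; 191,433 required, 191,433 in favor — approved.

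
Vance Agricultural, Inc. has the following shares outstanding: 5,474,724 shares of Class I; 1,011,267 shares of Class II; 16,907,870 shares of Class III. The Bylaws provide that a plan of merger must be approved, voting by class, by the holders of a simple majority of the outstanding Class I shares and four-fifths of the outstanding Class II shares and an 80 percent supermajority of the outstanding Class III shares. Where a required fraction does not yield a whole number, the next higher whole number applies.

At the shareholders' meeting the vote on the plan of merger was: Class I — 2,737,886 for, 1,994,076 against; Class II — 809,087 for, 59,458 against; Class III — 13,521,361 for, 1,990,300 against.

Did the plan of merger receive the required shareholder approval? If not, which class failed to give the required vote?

Not approved — the Class III shares did not give the required vote.

Class I: a majority of 5474724 is 2737363; 2,737,363 required, 2,737,886 in favor — approved.
Class II: 4/5 of 1011267 = 809013.60, rounded up to 809014; 809,014 required, 809,087 in favor — approved.
Class III: 4/5 of 16907870 = 13526296; 13,526,296 required, 13,521,361 in favor — not approved.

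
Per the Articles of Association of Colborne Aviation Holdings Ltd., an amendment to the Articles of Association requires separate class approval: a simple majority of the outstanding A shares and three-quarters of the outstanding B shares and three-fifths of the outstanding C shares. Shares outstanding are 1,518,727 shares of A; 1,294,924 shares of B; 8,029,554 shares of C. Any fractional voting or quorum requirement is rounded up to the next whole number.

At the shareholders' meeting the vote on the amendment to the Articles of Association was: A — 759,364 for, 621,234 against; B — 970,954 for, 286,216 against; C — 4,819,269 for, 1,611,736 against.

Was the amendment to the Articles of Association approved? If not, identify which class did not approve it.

A: a majority of 1518727 is 759364; 759,364 required, 759,364 in favor — approved.
B: 3/4 of 1294924 = 971193; 971,193 required, 970,954 in favor — not approved.
C: 3/5 of 8029554 = 4817732.40, rounded up to 4817733; 4,817,733 required, 4,819,269 in favor — approved.

Not approved — the B shares did not give the required vote.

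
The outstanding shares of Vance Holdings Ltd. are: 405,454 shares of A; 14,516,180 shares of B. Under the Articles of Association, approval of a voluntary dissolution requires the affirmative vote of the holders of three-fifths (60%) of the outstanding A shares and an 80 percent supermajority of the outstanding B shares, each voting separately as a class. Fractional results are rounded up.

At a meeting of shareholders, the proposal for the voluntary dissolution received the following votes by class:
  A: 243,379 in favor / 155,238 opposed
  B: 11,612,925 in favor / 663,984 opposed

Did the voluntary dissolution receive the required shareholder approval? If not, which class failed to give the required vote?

Not approved — the B shares did not give the required vote.

A: 3/5 of 405454 = 243272.40, rounded up to 243273; 243,273 required, 243,379 in favor — approved.
B: 4/5 of 14516180 = 11612944; 11,612,944 required, 11,612,925 in favor — not approved.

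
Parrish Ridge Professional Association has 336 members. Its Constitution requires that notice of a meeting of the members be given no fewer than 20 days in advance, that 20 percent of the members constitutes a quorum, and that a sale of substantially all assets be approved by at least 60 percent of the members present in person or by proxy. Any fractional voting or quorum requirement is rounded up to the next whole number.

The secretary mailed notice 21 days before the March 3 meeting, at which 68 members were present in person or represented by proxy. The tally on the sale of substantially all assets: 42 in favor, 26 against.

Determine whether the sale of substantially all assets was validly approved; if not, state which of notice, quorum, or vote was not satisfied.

Valid — all requirements satisfied.

Notice: 21 days given; 20 required. Satisfied.
Quorum: 20% of 336 = 67.20, rounded up to 68; 68 present. Satisfied.
Vote: requires three-fifths of those present (68); 3/5 of 68 = 40.80, rounded up to 41, so 41 needed; 42 in favor. Satisfied.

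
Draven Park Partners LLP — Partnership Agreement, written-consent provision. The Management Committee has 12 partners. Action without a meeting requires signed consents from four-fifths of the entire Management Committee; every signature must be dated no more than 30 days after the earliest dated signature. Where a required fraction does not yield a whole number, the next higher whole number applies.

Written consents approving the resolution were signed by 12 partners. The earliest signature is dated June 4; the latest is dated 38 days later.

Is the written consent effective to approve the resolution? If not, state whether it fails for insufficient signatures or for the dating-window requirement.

Signatures required: four-fifths of 12 — 4/5 of 12 = 9.60, rounded up to 10, so 10 needed; 12 signed. Sufficient.
Dating window: the latest signature is 38 days after the earliest; the limit is 30 days. Outside the window.

Not effective — dating-window requirement not satisfied.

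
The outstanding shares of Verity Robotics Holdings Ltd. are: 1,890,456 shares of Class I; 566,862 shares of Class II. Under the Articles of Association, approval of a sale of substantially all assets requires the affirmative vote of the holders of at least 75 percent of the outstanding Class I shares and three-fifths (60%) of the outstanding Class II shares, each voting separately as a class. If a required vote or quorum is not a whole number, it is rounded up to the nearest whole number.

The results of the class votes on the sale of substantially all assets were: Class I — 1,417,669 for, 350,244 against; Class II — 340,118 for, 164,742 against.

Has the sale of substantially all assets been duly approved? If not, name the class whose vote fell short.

Class I: 3/4 of 1890456 = 1417842; 1,417,842 required, 1,417,669 in favor — not approved.
Class II: 3/5 of 566862 = 340117.20, rounded up to 340118; 340,118 required, 340,118 in favor — approved.

Not approved — the Class I shares did not give the required vote.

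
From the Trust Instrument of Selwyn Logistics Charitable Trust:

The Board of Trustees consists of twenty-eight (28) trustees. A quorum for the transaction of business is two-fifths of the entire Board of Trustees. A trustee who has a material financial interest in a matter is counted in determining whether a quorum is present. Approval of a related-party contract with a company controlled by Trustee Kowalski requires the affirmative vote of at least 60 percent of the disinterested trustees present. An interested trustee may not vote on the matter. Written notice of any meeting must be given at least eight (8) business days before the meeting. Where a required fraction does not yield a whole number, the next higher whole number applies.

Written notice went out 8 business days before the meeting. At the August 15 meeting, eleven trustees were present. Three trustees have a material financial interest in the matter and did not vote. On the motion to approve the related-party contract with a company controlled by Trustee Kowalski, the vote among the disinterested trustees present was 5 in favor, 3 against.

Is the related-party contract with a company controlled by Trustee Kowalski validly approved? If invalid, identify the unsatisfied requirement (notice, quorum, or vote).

Invalid — quorum requirement not satisfied.

Notice: 8 business days given; 8 required (8 ≥ 8). Satisfied.
Quorum: 11 present (interested trustees count toward quorum); quorum is 12. Not satisfied.
Vote: the related-party contract with a company controlled by Trustee Kowalski requires three-fifths of the disinterested trustees present (11 − 3 = 8). 3/5 of 8 = 4.80, rounded up to 5, so 5 affirmative votes are needed; 5 voted in favor. Satisfied. (Moot — without a quorum no business can be validly transacted.)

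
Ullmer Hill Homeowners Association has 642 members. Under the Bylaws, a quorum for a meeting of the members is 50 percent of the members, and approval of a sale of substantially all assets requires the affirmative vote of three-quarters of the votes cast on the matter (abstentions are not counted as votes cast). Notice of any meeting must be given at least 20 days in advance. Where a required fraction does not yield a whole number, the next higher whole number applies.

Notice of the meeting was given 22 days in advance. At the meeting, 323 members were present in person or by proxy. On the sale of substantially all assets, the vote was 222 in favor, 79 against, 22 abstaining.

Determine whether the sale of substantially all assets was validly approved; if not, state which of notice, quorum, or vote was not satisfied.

Invalid — vote requirement not satisfied.

Notice: 22 days given; 20 required. Satisfied.
Quorum: 50% of 642 = 321; 323 present. Satisfied.
Vote: requires three-fourths of the votes cast (323 − 22 abstaining = 301); 3/4 of 301 = 225.75, rounded up to 226, so 226 needed; 222 in favor. Not satisfied.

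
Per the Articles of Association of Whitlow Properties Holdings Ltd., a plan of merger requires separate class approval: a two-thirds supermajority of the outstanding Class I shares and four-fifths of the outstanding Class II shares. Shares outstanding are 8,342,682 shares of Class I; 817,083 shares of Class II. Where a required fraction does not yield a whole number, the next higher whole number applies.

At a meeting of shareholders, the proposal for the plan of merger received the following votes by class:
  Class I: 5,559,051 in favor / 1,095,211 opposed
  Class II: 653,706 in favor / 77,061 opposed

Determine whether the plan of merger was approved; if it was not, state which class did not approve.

Not approved — the Class I shares did not give the required vote.

Class I: 2/3 of 8342682 = 5561788; 5,561,788 required, 5,559,051 in favor — not approved.
Class II: 4/5 of 817083 = 653666.40, rounded up to 653667; 653,667 required, 653,706 in favor — approved.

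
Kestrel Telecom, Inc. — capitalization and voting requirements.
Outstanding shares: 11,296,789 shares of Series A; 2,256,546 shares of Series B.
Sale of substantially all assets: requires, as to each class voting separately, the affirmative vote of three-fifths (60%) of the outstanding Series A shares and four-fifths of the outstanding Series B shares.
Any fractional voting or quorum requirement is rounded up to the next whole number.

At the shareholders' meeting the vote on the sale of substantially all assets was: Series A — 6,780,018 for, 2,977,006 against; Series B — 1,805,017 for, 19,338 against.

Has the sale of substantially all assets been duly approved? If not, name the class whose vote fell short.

Series A: 3/5 of 11296789 = 6778073.40, rounded up to 6778074; 6,778,074 required, 6,780,018 in favor — approved.
Series B: 4/5 of 2256546 = 1805236.80, rounded up to 1805237; 1,805,237 required, 1,805,017 in favor — not approved.

Not approved — the Series B shares did not give the required vote.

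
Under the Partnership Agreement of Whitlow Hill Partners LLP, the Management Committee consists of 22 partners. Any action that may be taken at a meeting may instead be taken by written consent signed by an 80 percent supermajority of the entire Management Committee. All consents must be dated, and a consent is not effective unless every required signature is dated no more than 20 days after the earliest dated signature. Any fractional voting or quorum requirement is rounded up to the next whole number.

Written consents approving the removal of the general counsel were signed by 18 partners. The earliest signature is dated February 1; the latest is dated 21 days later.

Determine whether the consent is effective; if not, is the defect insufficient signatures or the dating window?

Signatures required: an 80 percent supermajority of 22 — 4/5 of 22 = 17.60, rounded up to 18, so 18 needed; 18 signed. Sufficient.
Dating window: the latest signature is 21 days after the earliest; the limit is 20 days. Outside the window.

Not effective — dating-window requirement not satisfied.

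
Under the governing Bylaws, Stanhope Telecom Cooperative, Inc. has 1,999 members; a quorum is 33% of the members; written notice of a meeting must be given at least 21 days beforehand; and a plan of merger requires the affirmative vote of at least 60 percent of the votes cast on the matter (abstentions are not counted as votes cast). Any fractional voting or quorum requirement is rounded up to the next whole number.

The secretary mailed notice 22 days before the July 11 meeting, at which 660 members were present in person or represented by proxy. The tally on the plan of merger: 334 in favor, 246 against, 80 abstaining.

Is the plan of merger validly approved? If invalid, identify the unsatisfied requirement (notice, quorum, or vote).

Invalid — vote requirement not satisfied.

Notice: 22 days given; 21 required. Satisfied.
Quorum: 33% of 1,999 = 659.67, rounded up to 660; 660 present. Satisfied.
Vote: requires three-fifths of the votes cast (660 − 80 abstaining = 580); 3/5 of 580 = 348, so 348 needed; 334 in favor. Not satisfied.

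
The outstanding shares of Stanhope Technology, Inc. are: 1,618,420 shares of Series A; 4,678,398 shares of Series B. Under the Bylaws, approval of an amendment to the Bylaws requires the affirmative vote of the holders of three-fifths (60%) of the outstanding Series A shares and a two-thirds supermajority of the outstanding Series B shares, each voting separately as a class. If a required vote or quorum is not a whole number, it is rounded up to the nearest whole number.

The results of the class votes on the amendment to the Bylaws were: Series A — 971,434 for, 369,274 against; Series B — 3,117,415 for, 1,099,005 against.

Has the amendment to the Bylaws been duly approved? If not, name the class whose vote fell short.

Series A: 3/5 of 1618420 = 971052; 971,052 required, 971,434 in favor — approved.
Series B: 2/3 of 4678398 = 3118932; 3,118,932 required, 3,117,415 in favor — not approved.

Not approved — the Series B shares did not give the required vote.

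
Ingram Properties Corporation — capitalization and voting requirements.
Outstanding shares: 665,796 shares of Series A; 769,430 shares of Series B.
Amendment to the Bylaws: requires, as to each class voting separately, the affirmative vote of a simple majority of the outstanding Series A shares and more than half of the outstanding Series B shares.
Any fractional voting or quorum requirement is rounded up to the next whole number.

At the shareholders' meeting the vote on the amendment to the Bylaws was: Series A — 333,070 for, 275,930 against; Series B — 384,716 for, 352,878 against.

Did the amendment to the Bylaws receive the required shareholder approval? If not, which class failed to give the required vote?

Approved — every class gave the required vote.

Series A: a majority of 665796 is 332899; 332,899 required, 333,070 in favor — approved.
Series B: a majority of 769430 is 384716; 384,716 required, 384,716 in favor — approved.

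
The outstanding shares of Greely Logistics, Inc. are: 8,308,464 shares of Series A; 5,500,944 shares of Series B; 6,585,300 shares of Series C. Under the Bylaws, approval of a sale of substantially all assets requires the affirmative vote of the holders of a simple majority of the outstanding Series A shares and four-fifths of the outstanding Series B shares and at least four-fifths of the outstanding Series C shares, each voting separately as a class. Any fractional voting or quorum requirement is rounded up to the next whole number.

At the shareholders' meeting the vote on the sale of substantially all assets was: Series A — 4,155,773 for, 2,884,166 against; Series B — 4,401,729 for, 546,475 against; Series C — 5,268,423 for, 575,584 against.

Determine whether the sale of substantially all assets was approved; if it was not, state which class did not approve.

Approved — every class gave the required vote.

Series A: a majority of 8308464 is 4154233; 4,154,233 required, 4,155,773 in favor — approved.
Series B: 4/5 of 5500944 = 4400755.20, rounded up to 4400756; 4,400,756 required, 4,401,729 in favor — approved.
Series C: 4/5 of 6585300 = 5268240; 5,268,240 required, 5,268,423 in favor — approved.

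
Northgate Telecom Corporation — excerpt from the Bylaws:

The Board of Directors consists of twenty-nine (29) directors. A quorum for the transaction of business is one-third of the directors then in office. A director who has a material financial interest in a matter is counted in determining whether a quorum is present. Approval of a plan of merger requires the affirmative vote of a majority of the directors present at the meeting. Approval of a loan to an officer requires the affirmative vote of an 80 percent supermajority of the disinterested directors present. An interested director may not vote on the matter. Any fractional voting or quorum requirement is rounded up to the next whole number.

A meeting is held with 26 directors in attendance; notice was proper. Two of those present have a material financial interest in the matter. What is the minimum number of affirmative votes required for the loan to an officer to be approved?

The loan to an officer requires four-fifths of the disinterested directors present (26 − 2 = 24).
4/5 of 24 = 19.20, rounded up to 20.

20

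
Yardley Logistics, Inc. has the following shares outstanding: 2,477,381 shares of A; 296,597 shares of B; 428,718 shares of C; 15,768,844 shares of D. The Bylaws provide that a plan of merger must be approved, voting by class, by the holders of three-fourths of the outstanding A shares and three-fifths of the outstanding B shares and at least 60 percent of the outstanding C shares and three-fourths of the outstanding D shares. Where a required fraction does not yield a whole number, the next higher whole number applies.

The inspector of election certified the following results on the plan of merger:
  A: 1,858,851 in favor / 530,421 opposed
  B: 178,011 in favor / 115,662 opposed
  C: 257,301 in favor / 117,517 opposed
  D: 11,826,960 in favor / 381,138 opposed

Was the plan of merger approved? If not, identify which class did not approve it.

Approved — every class gave the required vote.

A: 3/4 of 2477381 = 1858035.75, rounded up to 1858036; 1,858,036 required, 1,858,851 in favor — approved.
B: 3/5 of 296597 = 177958.20, rounded up to 177959; 177,959 required, 178,011 in favor — approved.
C: 3/5 of 428718 = 257230.80, rounded up to 257231; 257,231 required, 257,301 in favor — approved.
D: 3/4 of 15768844 = 11826633; 11,826,633 required, 11,826,960 in favor — approved.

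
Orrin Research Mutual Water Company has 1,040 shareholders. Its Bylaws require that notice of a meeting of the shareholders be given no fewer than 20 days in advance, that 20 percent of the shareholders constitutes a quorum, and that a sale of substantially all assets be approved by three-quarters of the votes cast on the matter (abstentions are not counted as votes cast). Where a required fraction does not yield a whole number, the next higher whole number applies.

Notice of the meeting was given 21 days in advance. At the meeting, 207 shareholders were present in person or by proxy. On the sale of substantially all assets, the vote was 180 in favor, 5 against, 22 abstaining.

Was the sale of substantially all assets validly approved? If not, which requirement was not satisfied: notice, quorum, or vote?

Notice: 21 days given; 20 required. Satisfied.
Quorum: 20% of 1,040 = 208; 207 present. Not satisfied.
Vote: requires three-fourths of the votes cast (207 − 22 abstaining = 185); 3/4 of 185 = 138.75, rounded up to 139, so 139 needed; 180 in favor. Satisfied.

Invalid — quorum requirement not satisfied.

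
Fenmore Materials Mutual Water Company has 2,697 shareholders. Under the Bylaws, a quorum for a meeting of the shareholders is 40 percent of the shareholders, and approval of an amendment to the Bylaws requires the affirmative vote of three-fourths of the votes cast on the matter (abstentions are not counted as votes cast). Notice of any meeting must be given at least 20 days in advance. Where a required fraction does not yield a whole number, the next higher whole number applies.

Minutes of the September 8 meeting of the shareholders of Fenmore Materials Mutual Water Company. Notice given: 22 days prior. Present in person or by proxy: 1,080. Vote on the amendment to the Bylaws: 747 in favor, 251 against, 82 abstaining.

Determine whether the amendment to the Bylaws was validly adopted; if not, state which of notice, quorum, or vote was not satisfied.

Notice: 22 days given; 20 required. Satisfied.
Quorum: 40% of 2,697 = 1,078.80, rounded up to 1,079; 1,080 present. Satisfied.
Vote: requires three-fourths of the votes cast (1,080 − 82 abstaining = 998); 3/4 of 998 = 748.50, rounded up to 749, so 749 needed; 747 in favor. Not satisfied.

Invalid — vote requirement not satisfied.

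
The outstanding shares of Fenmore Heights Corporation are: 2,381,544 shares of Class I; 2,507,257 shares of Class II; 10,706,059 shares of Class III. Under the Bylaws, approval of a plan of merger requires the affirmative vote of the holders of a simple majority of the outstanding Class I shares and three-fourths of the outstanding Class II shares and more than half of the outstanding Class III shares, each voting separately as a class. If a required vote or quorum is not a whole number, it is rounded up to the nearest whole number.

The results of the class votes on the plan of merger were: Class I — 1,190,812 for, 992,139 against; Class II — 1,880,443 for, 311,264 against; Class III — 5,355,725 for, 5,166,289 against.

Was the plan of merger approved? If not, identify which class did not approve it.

Approved — every class gave the required vote.

Class I: a majority of 2381544 is 1190773; 1,190,773 required, 1,190,812 in favor — approved.
Class II: 3/4 of 2507257 = 1880442.75, rounded up to 1880443; 1,880,443 required, 1,880,443 in favor — approved.
Class III: a majority of 10706059 is 5353030; 5,353,030 required, 5,355,725 in favor — approved.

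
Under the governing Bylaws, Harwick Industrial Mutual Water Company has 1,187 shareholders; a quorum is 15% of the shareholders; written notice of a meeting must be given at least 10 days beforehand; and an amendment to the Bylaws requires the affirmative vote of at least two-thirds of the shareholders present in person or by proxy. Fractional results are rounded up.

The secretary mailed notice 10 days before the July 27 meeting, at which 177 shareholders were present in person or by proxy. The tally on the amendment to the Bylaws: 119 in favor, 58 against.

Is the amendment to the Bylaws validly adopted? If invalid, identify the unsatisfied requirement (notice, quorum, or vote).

Invalid — quorum requirement not satisfied.

Notice: 10 days given; 10 required. Satisfied.
Quorum: 15% of 1,187 = 178.05, rounded up to 179; 177 present. Not satisfied.
Vote: requires two-thirds of those present (177); 2/3 of 177 = 118, so 118 needed; 119 in favor. Satisfied.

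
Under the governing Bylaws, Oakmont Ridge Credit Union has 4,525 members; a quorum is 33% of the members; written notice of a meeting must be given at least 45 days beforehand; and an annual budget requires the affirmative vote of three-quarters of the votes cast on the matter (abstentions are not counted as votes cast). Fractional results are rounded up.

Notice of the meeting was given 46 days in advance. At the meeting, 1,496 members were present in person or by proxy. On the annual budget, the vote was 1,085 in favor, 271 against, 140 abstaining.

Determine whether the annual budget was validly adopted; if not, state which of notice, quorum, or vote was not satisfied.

Notice: 46 days given; 45 required. Satisfied.
Quorum: 33% of 4,525 = 1,493.25, rounded up to 1,494; 1,496 present. Satisfied.
Vote: requires three-fourths of the votes cast (1,496 − 140 abstaining = 1,356); 3/4 of 1356 = 1017, so 1,017 needed; 1,085 in favor. Satisfied.

Valid — all requirements satisfied.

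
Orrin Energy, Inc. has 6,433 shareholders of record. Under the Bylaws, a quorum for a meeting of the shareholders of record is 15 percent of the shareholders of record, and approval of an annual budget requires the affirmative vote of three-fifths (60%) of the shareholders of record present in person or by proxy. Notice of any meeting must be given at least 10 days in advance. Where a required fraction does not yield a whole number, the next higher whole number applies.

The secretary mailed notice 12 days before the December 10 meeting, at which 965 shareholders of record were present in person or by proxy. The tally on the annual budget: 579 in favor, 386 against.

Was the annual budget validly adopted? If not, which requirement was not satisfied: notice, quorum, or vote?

Valid — all requirements satisfied.

Notice: 12 days given; 10 required. Satisfied.
Quorum: 15% of 6,433 = 964.95, rounded up to 965; 965 present. Satisfied.
Vote: requires three-fifths of those present (965); 3/5 of 965 = 579, so 579 needed; 579 in favor. Satisfied.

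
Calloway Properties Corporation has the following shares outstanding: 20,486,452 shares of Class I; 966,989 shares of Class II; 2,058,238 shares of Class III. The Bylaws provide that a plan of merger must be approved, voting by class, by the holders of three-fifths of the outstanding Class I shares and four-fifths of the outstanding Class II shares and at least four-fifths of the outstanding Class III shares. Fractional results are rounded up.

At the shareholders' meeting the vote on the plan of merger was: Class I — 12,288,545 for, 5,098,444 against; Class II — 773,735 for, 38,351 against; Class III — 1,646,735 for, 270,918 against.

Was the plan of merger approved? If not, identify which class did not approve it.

Not approved — the Class I shares did not give the required vote.

Class I: 3/5 of 20486452 = 12291871.20, rounded up to 12291872; 12,291,872 required, 12,288,545 in favor — not approved.
Class II: 4/5 of 966989 = 773591.20, rounded up to 773592; 773,592 required, 773,735 in favor — approved.
Class III: 4/5 of 2058238 = 1646590.40, rounded up to 1646591; 1,646,591 required, 1,646,735 in favor — approved.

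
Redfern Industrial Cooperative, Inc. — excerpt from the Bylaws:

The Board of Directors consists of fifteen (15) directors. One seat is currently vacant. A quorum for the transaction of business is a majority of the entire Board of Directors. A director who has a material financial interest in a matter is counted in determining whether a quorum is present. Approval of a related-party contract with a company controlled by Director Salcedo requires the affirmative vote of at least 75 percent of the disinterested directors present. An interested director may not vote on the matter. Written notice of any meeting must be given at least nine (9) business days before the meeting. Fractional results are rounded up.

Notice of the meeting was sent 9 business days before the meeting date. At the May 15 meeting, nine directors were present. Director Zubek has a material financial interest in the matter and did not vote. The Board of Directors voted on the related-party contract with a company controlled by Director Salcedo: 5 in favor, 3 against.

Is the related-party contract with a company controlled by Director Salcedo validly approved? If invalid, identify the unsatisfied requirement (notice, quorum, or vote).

Invalid — vote requirement not satisfied.

Notice: 9 business days given; 9 required (9 ≥ 9). Satisfied.
Quorum: 9 present (interested directors count toward quorum); quorum is 8. Satisfied.
Vote: the related-party contract with a company controlled by Director Salcedo requires three-fourths of the disinterested directors present (9 − 1 = 8). 3/4 of 8 = 6, so 6 affirmative votes are needed; 5 voted in favor. Not satisfied.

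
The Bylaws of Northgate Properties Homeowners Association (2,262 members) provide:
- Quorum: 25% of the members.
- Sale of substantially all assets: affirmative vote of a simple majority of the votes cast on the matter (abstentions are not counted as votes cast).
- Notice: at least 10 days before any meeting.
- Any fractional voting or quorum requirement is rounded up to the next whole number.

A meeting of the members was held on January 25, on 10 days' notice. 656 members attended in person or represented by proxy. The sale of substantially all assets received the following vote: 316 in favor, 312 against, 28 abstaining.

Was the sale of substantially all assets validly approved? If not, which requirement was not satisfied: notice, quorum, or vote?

Notice: 10 days given; 10 required. Satisfied.
Quorum: 25% of 2,262 = 565.50, rounded up to 566; 656 present. Satisfied.
Vote: requires a majority of the votes cast (656 − 28 abstaining = 628); a majority of 628 is 315, so 315 needed; 316 in favor. Satisfied.

Valid — all requirements satisfied.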